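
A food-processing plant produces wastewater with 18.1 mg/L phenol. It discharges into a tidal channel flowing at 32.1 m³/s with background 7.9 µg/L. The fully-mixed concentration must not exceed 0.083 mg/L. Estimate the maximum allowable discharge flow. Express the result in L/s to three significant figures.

134 L/s

7.9 µg/L = 0.0079 mg/L.
Mass balance at complete mixing: C_std·(Q_w + Q_r) = Q_w·C_e + Q_r·C_b.
Rearranging, Q_w = Q_r·(C_std − C_b)/(C_e − C_std) = 32.1·(0.083 − 0.0079) / (18.1 − 0.083) = 0.1338 m³/s.
= 133.8 L/s.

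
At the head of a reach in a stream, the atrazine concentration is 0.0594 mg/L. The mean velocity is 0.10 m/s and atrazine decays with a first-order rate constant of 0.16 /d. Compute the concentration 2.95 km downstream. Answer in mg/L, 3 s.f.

0.0562 mg/L

Travel time t = 2.95 km / 0.10 m/s = 2950/0.10 = 2.95e+04 s = 0.3414 d.
First-order decay: C = 0.0594·exp(−0.16·0.3414) = 0.0594·0.9468 = 0.05624 mg/L.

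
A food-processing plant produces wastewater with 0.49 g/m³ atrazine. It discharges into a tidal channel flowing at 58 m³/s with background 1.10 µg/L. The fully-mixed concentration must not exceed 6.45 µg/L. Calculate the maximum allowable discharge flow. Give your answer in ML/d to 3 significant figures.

55.4 ML/d

1.10 µg/L = 0.0011 mg/L.
6.45 µg/L = 0.00645 mg/L.
Mass balance at complete mixing: C_std·(Q_w + Q_r) = Q_w·C_e + Q_r·C_b.
Rearranging, Q_w = Q_r·(C_std − C_b)/(C_e − C_std) = 58·(0.00645 − 0.0011) / (0.49 − 0.00645) = 0.6417 m³/s.
= 55.44 ML/d.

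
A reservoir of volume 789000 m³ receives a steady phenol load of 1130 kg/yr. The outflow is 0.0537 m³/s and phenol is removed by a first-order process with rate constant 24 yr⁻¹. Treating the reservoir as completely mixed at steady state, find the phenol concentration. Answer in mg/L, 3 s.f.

Outflow Q = 0.0537 m³/s × 3.156e+07 s/yr = 1.695e+06 m³/yr.
Steady-state CSTR mass balance: W = Q·C + k·V·C, so C = W/(Q + kV).
Q + kV = 1.695e+06 + 24·789000 = 2.063e+07 m³/yr.
C = 1130/2.063e+07 = 5.477e-05 kg/m³ = 0.05477 mg/L.

0.0548 mg/L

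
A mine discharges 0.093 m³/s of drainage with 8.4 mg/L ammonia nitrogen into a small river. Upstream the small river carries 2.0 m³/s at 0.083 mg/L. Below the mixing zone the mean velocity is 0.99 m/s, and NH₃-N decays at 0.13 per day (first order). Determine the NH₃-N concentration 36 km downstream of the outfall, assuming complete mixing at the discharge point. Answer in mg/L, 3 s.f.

0.428 mg/L

After complete mixing, C₀ = (0.093·8.4 + 2·0.083) / 2.093 = 0.4526 mg/L.
Travel time t = 3.6e+04 m / 0.99 m/s = 3.636e+04 s = 0.4209 d.
C = 0.4526·exp(−0.13·0.4209) = 0.4526·0.9468 = 0.4285 mg/L.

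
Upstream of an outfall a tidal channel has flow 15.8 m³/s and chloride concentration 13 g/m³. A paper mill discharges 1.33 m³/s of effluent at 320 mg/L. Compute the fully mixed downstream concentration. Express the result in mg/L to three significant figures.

Conservation of mass across the mixing zone: C = (1.33·320 + 15.8·13) / (1.33 + 15.8) = 631/17.13 = 36.84 mg/L.

36.8 mg/L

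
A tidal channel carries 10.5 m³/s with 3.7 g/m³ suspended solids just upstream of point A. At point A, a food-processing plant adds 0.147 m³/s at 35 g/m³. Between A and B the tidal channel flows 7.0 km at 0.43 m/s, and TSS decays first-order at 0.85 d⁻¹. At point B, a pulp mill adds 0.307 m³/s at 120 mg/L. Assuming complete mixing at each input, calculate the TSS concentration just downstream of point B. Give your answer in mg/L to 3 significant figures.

6.79 mg/L

After input A: C = (10.5·3.7 + 0.147·35) / 10.65 = 4.132 mg/L.
Over the 7.0 km reach to input B (t = 1.628e+04 s = 0.1884 d), decay gives C = 4.132·exp(−0.85·0.1884) = 3.521 mg/L.
After input B: C = (10.65·3.521 + 0.307·120) / 10.95 = 6.785 mg/L.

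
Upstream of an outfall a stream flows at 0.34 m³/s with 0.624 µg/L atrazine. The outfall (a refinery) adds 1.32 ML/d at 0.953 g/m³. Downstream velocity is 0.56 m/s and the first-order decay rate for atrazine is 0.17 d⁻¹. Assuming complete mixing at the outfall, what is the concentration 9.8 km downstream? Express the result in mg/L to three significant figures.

0.0402 mg/L

1.32 ML/d = 0.01528 m³/s.
0.624 µg/L = 0.000624 mg/L.
After complete mixing, C₀ = (0.01528·0.953 + 0.34·0.000624) / 0.3553 = 0.04158 mg/L.
Travel time t = 9800 m / 0.56 m/s = 1.75e+04 s = 0.2025 d.
C = 0.04158·exp(−0.17·0.2025) = 0.04158·0.9662 = 0.04017 mg/L.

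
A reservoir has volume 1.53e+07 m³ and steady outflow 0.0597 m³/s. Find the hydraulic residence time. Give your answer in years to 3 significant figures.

Q = 0.0597 m³/s × 3.156e+07 s/yr = 1.884e+06 m³/yr.
Hydraulic residence time τ = V/Q = 1.53e+07/1.884e+06 = 8.121 yr.

8.12 yr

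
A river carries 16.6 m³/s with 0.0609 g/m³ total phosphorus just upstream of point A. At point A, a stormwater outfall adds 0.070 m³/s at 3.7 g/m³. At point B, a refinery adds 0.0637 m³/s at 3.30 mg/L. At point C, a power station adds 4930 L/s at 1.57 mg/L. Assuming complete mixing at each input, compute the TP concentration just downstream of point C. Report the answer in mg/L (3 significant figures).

0.426 mg/L

After input A: C = (16.6·0.0609 + 0.07·3.7) / 16.67 = 0.07618 mg/L.
After input B: C = (16.67·0.07618 + 0.0637·3.3) / 16.73 = 0.08845 mg/L.
4930 L/s = 4.93 m³/s.
After input C: C = (16.73·0.08845 + 4.93·1.57) / 21.66 = 0.4256 mg/L.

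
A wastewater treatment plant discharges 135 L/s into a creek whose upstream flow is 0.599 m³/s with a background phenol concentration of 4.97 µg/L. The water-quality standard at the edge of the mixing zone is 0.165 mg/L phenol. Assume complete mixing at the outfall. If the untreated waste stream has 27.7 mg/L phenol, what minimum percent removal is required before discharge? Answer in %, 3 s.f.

135 L/s = 0.135 m³/s.
4.97 µg/L = 0.00497 mg/L.
Mass balance: 0.165·0.734 = 0.135·Cₑ + 0.599·0.00497.
Cₑ = (0.1211 − 0.002977) / 0.135 = 0.8751 mg/L.
Required removal = 1 − 0.8751/27.7 = 96.84 %.

96.8 %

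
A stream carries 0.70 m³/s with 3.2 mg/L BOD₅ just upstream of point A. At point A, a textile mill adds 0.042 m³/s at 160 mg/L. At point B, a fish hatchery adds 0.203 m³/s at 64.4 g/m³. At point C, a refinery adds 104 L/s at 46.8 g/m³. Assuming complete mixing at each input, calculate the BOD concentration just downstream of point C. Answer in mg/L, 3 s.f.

25.6 mg/L

After input A: C = (0.7·3.2 + 0.042·160) / 0.742 = 12.08 mg/L.
After input B: C = (0.742·12.08 + 0.203·64.4) / 0.945 = 23.32 mg/L.
104 L/s = 0.104 m³/s.
After input C: C = (0.945·23.32 + 0.104·46.8) / 1.049 = 25.64 mg/L.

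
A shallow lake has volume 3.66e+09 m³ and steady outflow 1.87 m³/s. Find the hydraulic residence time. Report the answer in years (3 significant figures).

Q = 1.87 m³/s × 3.156e+07 s/yr = 5.901e+07 m³/yr.
Hydraulic residence time τ = V/Q = 3.66e+09/5.901e+07 = 62.02 yr.

62.0 yr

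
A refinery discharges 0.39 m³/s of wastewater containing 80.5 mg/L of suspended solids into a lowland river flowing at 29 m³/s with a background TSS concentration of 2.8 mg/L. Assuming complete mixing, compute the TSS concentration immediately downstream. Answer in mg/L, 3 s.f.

Flow-weighted mixing gives C = (0.39·80.5 + 29·2.8) / (0.39 + 29) = 112.6/29.39 = 3.831 mg/L.

3.83 mg/L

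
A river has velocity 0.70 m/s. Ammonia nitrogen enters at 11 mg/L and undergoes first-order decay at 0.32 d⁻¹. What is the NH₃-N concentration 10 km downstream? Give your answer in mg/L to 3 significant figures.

10.4 mg/L

Travel time t = 10 km / 0.70 m/s = 1e+04/0.70 = 1.429e+04 s = 0.1653 d.
First-order decay: C = 11·exp(−0.32·0.1653) = 11·0.9485 = 10.43 mg/L.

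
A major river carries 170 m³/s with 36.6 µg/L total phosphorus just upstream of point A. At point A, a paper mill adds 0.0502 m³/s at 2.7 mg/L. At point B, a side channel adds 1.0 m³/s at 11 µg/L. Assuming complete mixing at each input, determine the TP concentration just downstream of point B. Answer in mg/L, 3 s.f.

0.0372 mg/L

36.6 µg/L = 0.0366 mg/L.
After input A: C = (170·0.0366 + 0.0502·2.7) / 170.1 = 0.03739 mg/L.
11 µg/L = 0.011 mg/L.
After input B: C = (170.1·0.03739 + 1·0.011) / 171.1 = 0.03723 mg/L.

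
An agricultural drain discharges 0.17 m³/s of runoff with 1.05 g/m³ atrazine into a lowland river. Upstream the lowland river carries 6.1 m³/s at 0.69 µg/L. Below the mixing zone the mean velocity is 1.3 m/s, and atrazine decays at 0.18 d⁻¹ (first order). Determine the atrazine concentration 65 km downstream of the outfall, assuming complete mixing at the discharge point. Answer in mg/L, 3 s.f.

0.69 µg/L = 0.00069 mg/L.
After complete mixing, C₀ = (0.17·1.05 + 6.1·0.00069) / 6.27 = 0.02914 mg/L.
Travel time t = 6.5e+04 m / 1.3 m/s = 5e+04 s = 0.5787 d.
C = 0.02914·exp(−0.18·0.5787) = 0.02914·0.9011 = 0.02626 mg/L.

0.0263 mg/L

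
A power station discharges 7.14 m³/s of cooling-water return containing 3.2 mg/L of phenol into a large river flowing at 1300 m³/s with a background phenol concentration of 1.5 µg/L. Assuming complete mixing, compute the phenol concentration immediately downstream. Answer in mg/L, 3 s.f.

1.5 µg/L = 0.0015 mg/L.
By mass balance at complete mixing, C = (7.14·3.2 + 1300·0.0015) / (7.14 + 1300) = 24.8/1307 = 0.01897 mg/L.

0.0190 mg/L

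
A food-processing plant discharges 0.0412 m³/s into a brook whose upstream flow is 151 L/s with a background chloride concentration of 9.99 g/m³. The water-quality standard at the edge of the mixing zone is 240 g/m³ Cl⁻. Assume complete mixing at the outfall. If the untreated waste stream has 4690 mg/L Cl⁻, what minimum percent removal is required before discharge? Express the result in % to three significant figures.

76.9 %

151 L/s = 0.151 m³/s.
Mass balance: 240·0.1922 = 0.0412·Cₑ + 0.151·9.99.
Cₑ = (46.13 − 1.508) / 0.0412 = 1083 mg/L.
Required removal = 1 − 1083/4690 = 76.91 %.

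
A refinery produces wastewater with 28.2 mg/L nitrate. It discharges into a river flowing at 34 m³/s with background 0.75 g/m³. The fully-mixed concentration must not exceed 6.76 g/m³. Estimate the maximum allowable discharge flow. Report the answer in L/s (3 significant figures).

9530 L/s

Mass balance at complete mixing: C_std·(Q_w + Q_r) = Q_w·C_e + Q_r·C_b.
Rearranging, Q_w = Q_r·(C_std − C_b)/(C_e − C_std) = 34·(6.76 − 0.75) / (28.2 − 6.76) = 9.531 m³/s.
= 9531 L/s.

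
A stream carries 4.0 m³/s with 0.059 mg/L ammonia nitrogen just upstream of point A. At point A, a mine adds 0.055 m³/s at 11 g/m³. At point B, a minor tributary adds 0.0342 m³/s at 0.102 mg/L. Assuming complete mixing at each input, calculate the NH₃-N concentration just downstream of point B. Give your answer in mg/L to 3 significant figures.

0.207 mg/L

After input A: C = (4·0.059 + 0.055·11) / 4.055 = 0.2074 mg/L.
After input B: C = (4.055·0.2074 + 0.0342·0.102) / 4.089 = 0.2065 mg/L.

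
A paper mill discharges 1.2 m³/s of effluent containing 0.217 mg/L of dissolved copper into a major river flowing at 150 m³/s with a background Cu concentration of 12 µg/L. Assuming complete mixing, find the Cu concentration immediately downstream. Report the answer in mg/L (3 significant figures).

0.0136 mg/L

12 µg/L = 0.012 mg/L.
Conservation of mass across the mixing zone: C = (1.2·0.217 + 150·0.012) / (1.2 + 150) = 2.06/151.2 = 0.01363 mg/L.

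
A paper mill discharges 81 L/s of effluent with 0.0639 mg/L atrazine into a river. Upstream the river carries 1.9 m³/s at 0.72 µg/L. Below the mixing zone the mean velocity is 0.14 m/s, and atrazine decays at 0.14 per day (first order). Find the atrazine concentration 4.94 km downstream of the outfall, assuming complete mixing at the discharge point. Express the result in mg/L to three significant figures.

81 L/s = 0.081 m³/s.
0.72 µg/L = 0.00072 mg/L.
After complete mixing, C₀ = (0.081·0.0639 + 1.9·0.00072) / 1.981 = 0.003303 mg/L.
Travel time t = 4940 m / 0.14 m/s = 3.529e+04 s = 0.4084 d.
C = 0.003303·exp(−0.14·0.4084) = 0.003303·0.9444 = 0.00312 mg/L.

0.00312 mg/L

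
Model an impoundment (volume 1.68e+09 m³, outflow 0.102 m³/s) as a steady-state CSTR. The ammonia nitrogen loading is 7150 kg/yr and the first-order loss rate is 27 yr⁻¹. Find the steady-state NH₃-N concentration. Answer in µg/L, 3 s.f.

0.158 µg/L

Outflow Q = 0.102 m³/s × 3.156e+07 s/yr = 3.219e+06 m³/yr.
Steady-state CSTR mass balance: W = Q·C + k·V·C, so C = W/(Q + kV).
Q + kV = 3.219e+06 + 27·1.68e+09 = 4.536e+10 m³/yr.
C = 7150/4.536e+10 = 1.576e-07 kg/m³ = 0.0001576 mg/L = 0.1576 µg/L.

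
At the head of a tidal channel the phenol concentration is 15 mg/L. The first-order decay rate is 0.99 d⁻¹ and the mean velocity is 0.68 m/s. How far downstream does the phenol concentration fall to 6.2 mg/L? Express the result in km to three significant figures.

52.4 km

From C = C₀·e^(−kt), t = ln(C₀/C)/k = ln(15/6.2)/0.99 = 0.8835/0.99 = 0.8924 d.
Distance = v·t = 0.68 m/s × 7.711e+04 s = 5.243e+04 m = 52.43 km.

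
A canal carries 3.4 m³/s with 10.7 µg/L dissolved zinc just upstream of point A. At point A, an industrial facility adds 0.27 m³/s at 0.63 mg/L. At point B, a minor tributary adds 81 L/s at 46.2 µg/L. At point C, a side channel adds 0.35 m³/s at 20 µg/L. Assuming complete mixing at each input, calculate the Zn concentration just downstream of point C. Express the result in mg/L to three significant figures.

10.7 µg/L = 0.0107 mg/L.
After input A: C = (3.4·0.0107 + 0.27·0.63) / 3.67 = 0.05626 mg/L.
81 L/s = 0.081 m³/s.
46.2 µg/L = 0.0462 mg/L.
After input B: C = (3.67·0.05626 + 0.081·0.0462) / 3.751 = 0.05604 mg/L.
20 µg/L = 0.02 mg/L.
After input C: C = (3.751·0.05604 + 0.35·0.02) / 4.101 = 0.05297 mg/L.

0.0530 mg/L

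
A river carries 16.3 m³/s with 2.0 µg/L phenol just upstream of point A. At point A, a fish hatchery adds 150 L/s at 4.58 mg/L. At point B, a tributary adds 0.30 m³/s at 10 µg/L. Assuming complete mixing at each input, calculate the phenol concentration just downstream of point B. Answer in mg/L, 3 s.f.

0.0431 mg/L

2.0 µg/L = 0.002 mg/L.
150 L/s = 0.15 m³/s.
After input A: C = (16.3·0.002 + 0.15·4.58) / 16.45 = 0.04374 mg/L.
10 µg/L = 0.01 mg/L.
After input B: C = (16.45·0.04374 + 0.3·0.01) / 16.75 = 0.04314 mg/L.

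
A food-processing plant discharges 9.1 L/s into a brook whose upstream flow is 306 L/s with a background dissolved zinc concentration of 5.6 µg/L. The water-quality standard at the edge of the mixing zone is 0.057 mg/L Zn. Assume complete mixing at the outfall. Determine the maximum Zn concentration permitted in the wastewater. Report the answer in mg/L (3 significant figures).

9.1 L/s = 0.0091 m³/s.
306 L/s = 0.306 m³/s.
5.6 µg/L = 0.0056 mg/L.
Mass balance: 0.057·0.3151 = 0.0091·Cₑ + 0.306·0.0056.
Cₑ = (0.01796 − 0.001714) / 0.0091 = 1.785 mg/L.

1.79 mg/L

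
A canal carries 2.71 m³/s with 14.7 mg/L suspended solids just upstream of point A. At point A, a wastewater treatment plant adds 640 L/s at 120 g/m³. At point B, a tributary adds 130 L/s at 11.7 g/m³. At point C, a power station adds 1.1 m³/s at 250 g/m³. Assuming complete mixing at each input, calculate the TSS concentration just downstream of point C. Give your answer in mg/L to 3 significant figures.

85.8 mg/L

640 L/s = 0.64 m³/s.
After input A: C = (2.71·14.7 + 0.64·120) / 3.35 = 34.82 mg/L.
130 L/s = 0.13 m³/s.
After input B: C = (3.35·34.82 + 0.13·11.7) / 3.48 = 33.95 mg/L.
After input C: C = (3.48·33.95 + 1.1·250) / 4.58 = 85.84 mg/L.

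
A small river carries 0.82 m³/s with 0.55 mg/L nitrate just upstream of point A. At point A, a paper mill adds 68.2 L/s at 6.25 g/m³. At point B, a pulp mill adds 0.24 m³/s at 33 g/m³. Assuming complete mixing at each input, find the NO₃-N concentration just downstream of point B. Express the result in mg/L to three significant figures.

68.2 L/s = 0.0682 m³/s.
After input A: C = (0.82·0.55 + 0.0682·6.25) / 0.8882 = 0.9877 mg/L.
After input B: C = (0.8882·0.9877 + 0.24·33) / 1.128 = 7.798 mg/L.

7.80 mg/L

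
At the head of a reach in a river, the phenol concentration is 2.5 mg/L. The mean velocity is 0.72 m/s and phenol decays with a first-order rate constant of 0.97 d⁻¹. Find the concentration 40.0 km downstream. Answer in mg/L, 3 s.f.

1.34 mg/L

Travel time t = 40.0 km / 0.72 m/s = 4e+04/0.72 = 5.556e+04 s = 0.643 d.
First-order decay: C = 2.5·exp(−0.97·0.643) = 2.5·0.536 = 1.34 mg/L.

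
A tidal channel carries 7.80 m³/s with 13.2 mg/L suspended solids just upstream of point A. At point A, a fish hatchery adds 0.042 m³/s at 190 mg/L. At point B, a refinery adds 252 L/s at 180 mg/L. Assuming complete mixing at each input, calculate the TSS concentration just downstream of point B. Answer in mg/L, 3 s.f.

After input A: C = (7.8·13.2 + 0.042·190) / 7.842 = 14.15 mg/L.
252 L/s = 0.252 m³/s.
After input B: C = (7.842·14.15 + 0.252·180) / 8.094 = 19.31 mg/L.

19.3 mg/L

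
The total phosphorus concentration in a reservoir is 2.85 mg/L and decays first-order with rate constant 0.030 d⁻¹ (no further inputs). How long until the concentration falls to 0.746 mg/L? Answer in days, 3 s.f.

t = ln(C₀/C)/k = ln(2.85/0.746)/0.030 = 1.34/0.030 = 44.68 d.

44.7 d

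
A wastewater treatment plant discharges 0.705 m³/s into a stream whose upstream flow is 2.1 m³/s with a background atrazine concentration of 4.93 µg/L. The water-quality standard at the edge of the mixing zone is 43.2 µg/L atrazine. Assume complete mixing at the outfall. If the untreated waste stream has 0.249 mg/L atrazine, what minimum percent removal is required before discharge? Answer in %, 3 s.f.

4.93 µg/L = 0.00493 mg/L.
43.2 µg/L = 0.0432 mg/L.
Mass balance: 0.0432·2.805 = 0.705·Cₑ + 2.1·0.00493.
Cₑ = (0.1212 − 0.01035) / 0.705 = 0.1572 mg/L.
Required removal = 1 − 0.1572/0.249 = 36.87 %.

36.9 %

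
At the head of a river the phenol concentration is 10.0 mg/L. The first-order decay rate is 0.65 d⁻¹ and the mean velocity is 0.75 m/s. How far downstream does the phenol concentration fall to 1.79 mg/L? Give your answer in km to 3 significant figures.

From C = C₀·e^(−kt), t = ln(C₀/C)/k = ln(10.0/1.79)/0.65 = 1.72/0.65 = 2.647 d.
Distance = v·t = 0.75 m/s × 2.287e+05 s = 1.715e+05 m = 171.5 km.

172 km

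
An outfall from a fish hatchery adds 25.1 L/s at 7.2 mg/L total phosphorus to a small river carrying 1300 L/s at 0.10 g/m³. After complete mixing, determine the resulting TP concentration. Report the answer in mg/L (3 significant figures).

0.234 mg/L

25.1 L/s = 0.0251 m³/s.
1300 L/s = 1.3 m³/s.
Flow-weighted mixing gives C = (0.0251·7.2 + 1.3·0.1) / (0.0251 + 1.3) = 0.3107/1.325 = 0.2345 mg/L.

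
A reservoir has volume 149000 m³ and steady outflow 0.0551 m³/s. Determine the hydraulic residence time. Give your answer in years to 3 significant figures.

0.0857 yr

Q = 0.0551 m³/s × 3.156e+07 s/yr = 1.739e+06 m³/yr.
Hydraulic residence time τ = V/Q = 149000/1.739e+06 = 0.08569 yr.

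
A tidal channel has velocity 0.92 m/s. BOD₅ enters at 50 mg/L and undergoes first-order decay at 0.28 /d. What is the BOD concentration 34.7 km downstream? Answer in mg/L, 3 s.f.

Travel time t = 34.7 km / 0.92 m/s = 3.47e+04/0.92 = 3.772e+04 s = 0.4365 d.
First-order decay: C = 50·exp(−0.28·0.4365) = 50·0.8849 = 44.25 mg/L.

44.2 mg/L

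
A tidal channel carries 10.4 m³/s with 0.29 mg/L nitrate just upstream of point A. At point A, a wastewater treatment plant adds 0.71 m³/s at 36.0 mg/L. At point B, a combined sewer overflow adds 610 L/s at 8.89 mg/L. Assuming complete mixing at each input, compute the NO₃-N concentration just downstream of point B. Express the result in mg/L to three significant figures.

After input A: C = (10.4·0.29 + 0.71·36) / 11.11 = 2.572 mg/L.
610 L/s = 0.61 m³/s.
After input B: C = (11.11·2.572 + 0.61·8.89) / 11.72 = 2.901 mg/L.

2.90 mg/L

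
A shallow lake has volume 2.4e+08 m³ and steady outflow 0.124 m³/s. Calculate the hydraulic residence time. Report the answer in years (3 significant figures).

61.3 yr

Q = 0.124 m³/s × 3.156e+07 s/yr = 3.913e+06 m³/yr.
Hydraulic residence time τ = V/Q = 2.4e+08/3.913e+06 = 61.33 yr.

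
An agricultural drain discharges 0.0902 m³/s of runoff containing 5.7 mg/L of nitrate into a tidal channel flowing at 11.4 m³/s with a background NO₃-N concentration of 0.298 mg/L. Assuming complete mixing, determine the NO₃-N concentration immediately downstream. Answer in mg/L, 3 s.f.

0.340 mg/L

Conservation of mass across the mixing zone: C = (0.0902·5.7 + 11.4·0.298) / (0.0902 + 11.4) = 3.911/11.49 = 0.3404 mg/L.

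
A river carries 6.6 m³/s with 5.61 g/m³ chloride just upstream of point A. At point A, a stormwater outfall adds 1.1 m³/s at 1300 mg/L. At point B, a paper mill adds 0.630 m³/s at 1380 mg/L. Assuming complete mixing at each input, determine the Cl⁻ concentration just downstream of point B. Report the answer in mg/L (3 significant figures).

After input A: C = (6.6·5.61 + 1.1·1300) / 7.7 = 190.5 mg/L.
After input B: C = (7.7·190.5 + 0.63·1380) / 8.33 = 280.5 mg/L.

280 mg/L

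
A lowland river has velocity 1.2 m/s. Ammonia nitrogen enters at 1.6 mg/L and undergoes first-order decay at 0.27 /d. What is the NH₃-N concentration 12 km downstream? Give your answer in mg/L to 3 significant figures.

1.55 mg/L

Travel time t = 12 km / 1.2 m/s = 1.2e+04/1.2 = 1e+04 s = 0.1157 d.
First-order decay: C = 1.6·exp(−0.27·0.1157) = 1.6·0.9692 = 1.551 mg/L.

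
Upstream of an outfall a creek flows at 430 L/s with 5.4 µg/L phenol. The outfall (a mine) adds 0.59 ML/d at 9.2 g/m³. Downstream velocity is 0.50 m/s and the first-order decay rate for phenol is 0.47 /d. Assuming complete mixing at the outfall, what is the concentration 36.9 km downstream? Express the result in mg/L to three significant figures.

0.0998 mg/L

0.59 ML/d = 0.006829 m³/s.
430 L/s = 0.43 m³/s.
5.4 µg/L = 0.0054 mg/L.
After complete mixing, C₀ = (0.006829·9.2 + 0.43·0.0054) / 0.4368 = 0.1491 mg/L.
Travel time t = 3.69e+04 m / 0.50 m/s = 7.38e+04 s = 0.8542 d.
C = 0.1491·exp(−0.47·0.8542) = 0.1491·0.6693 = 0.09982 mg/L.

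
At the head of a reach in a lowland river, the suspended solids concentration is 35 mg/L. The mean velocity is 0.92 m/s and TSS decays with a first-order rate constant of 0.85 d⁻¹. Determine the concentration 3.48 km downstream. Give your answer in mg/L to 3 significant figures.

Travel time t = 3.48 km / 0.92 m/s = 3480/0.92 = 3783 s = 0.04378 d.
First-order decay: C = 35·exp(−0.85·0.04378) = 35·0.9635 = 33.72 mg/L.

33.7 mg/L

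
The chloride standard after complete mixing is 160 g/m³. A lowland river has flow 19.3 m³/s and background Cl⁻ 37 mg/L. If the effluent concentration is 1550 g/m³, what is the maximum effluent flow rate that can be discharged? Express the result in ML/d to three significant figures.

148 ML/d

Mass balance at complete mixing: C_std·(Q_w + Q_r) = Q_w·C_e + Q_r·C_b.
Rearranging, Q_w = Q_r·(C_std − C_b)/(C_e − C_std) = 19.3·(160 − 37) / (1550 − 160) = 1.708 m³/s.
= 147.6 ML/d.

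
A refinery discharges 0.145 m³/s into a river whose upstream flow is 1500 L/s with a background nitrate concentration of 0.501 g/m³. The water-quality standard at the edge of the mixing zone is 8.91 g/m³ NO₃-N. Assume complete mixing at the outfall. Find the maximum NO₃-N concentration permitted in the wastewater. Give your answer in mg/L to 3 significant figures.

1500 L/s = 1.5 m³/s.
Mass balance: 8.91·1.645 = 0.145·Cₑ + 1.5·0.501.
Cₑ = (14.66 − 0.7515) / 0.145 = 95.9 mg/L.

95.9 mg/L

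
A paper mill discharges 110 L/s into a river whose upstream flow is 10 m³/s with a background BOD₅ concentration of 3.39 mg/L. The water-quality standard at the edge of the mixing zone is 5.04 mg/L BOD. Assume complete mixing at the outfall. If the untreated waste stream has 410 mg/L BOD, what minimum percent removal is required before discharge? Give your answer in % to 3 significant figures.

62.2 %

110 L/s = 0.11 m³/s.
Mass balance: 5.04·10.11 = 0.11·Cₑ + 10·3.39.
Cₑ = (50.95 − 33.9) / 0.11 = 155 mg/L.
Required removal = 1 − 155/410 = 62.19 %.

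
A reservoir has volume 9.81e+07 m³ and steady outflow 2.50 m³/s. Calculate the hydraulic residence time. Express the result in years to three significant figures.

1.24 yr

Q = 2.50 m³/s × 3.156e+07 s/yr = 7.889e+07 m³/yr.
Hydraulic residence time τ = V/Q = 9.81e+07/7.889e+07 = 1.243 yr.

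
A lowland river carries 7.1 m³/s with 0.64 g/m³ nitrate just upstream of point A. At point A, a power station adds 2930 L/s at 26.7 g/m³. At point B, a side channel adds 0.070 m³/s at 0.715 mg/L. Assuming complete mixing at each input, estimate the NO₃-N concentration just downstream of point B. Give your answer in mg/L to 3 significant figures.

8.20 mg/L

2930 L/s = 2.93 m³/s.
After input A: C = (7.1·0.64 + 2.93·26.7) / 10.03 = 8.253 mg/L.
After input B: C = (10.03·8.253 + 0.07·0.715) / 10.1 = 8.2 mg/L.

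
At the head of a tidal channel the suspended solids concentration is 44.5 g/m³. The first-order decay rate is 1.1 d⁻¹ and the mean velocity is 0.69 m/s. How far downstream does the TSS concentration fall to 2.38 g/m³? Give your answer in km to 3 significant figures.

From C = C₀·e^(−kt), t = ln(C₀/C)/k = ln(44.5/2.38)/1.1 = 2.928/1.1 = 2.662 d.
Distance = v·t = 0.69 m/s × 2.3e+05 s = 1.587e+05 m = 158.7 km.

159 km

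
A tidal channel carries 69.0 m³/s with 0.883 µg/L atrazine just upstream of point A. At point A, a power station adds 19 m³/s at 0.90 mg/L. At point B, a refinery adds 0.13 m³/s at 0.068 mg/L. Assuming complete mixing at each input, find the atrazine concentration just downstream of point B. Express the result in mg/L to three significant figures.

0.195 mg/L

0.883 µg/L = 0.000883 mg/L.
After input A: C = (69·0.000883 + 19·0.9) / 88 = 0.195 mg/L.
After input B: C = (88·0.195 + 0.13·0.068) / 88.13 = 0.1948 mg/L.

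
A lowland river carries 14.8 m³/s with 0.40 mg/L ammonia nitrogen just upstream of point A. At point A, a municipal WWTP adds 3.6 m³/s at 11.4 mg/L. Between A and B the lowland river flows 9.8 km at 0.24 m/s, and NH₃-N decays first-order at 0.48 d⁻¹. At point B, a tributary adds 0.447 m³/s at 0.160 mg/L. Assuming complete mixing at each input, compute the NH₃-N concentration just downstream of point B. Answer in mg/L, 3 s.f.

After input A: C = (14.8·0.4 + 3.6·11.4) / 18.4 = 2.552 mg/L.
Over the 9.8 km reach to input B (t = 4.083e+04 s = 0.4726 d), decay gives C = 2.552·exp(−0.48·0.4726) = 2.034 mg/L.
After input B: C = (18.4·2.034 + 0.447·0.16) / 18.85 = 1.99 mg/L.

1.99 mg/L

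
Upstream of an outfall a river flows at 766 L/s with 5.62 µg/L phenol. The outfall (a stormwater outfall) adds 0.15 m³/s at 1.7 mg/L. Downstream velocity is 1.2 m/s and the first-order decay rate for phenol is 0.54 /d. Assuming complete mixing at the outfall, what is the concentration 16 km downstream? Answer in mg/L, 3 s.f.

766 L/s = 0.766 m³/s.
5.62 µg/L = 0.00562 mg/L.
After complete mixing, C₀ = (0.15·1.7 + 0.766·0.00562) / 0.916 = 0.2831 mg/L.
Travel time t = 1.6e+04 m / 1.2 m/s = 1.333e+04 s = 0.1543 d.
C = 0.2831·exp(−0.54·0.1543) = 0.2831·0.92 = 0.2604 mg/L.

0.260 mg/L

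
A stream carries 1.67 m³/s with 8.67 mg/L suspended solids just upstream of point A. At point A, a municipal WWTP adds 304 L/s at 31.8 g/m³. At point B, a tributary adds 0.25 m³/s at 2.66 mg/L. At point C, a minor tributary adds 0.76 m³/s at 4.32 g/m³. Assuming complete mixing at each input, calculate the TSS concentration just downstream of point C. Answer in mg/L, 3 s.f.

304 L/s = 0.304 m³/s.
After input A: C = (1.67·8.67 + 0.304·31.8) / 1.974 = 12.23 mg/L.
After input B: C = (1.974·12.23 + 0.25·2.66) / 2.224 = 11.16 mg/L.
After input C: C = (2.224·11.16 + 0.76·4.32) / 2.984 = 9.415 mg/L.

9.41 mg/L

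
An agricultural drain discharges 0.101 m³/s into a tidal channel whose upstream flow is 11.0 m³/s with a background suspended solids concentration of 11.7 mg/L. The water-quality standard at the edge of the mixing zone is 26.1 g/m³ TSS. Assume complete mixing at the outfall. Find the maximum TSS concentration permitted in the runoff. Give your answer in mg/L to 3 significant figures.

Mass balance: 26.1·11.1 = 0.101·Cₑ + 11·11.7.
Cₑ = (289.7 − 128.7) / 0.101 = 1594 mg/L.

1590 mg/L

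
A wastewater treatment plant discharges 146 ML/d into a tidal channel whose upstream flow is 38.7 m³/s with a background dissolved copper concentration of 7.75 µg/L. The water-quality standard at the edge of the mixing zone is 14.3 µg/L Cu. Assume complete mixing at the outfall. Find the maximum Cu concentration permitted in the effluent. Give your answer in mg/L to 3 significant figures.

146 ML/d = 1.69 m³/s.
7.75 µg/L = 0.00775 mg/L.
14.3 µg/L = 0.0143 mg/L.
Mass balance: 0.0143·40.39 = 1.69·Cₑ + 38.7·0.00775.
Cₑ = (0.5776 − 0.2999) / 1.69 = 0.1643 mg/L.

0.164 mg/L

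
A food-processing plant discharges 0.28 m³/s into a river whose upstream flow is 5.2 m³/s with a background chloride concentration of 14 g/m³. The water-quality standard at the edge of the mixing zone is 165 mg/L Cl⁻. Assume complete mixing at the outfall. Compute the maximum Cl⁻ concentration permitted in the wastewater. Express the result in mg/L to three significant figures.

2970 mg/L

Mass balance: 165·5.48 = 0.28·Cₑ + 5.2·14.
Cₑ = (904.2 − 72.8) / 0.28 = 2969 mg/L.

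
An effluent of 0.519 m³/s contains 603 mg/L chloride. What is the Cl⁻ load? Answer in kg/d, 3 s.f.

Mass flux = Q·C = 0.519 m³/s × 603 g/m³ = 313 g/s.
= 313 g/s × 86.4 = 2.704e+04 kg/d.

27000 kg/d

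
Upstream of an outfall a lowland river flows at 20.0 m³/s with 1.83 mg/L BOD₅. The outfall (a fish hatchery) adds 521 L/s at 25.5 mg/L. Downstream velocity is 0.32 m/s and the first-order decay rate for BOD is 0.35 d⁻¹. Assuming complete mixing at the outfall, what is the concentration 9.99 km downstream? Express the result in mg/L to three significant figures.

521 L/s = 0.521 m³/s.
After complete mixing, C₀ = (0.521·25.5 + 20·1.83) / 20.52 = 2.431 mg/L.
Travel time t = 9990 m / 0.32 m/s = 3.122e+04 s = 0.3613 d.
C = 2.431·exp(−0.35·0.3613) = 2.431·0.8812 = 2.142 mg/L.

2.14 mg/L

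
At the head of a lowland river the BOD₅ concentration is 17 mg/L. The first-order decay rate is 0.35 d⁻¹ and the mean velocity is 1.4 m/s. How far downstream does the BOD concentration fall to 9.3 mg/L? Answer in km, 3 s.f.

208 km

From C = C₀·e^(−kt), t = ln(C₀/C)/k = ln(17/9.3)/0.35 = 0.6032/0.35 = 1.723 d.
Distance = v·t = 1.4 m/s × 1.489e+05 s = 2.085e+05 m = 208.5 km.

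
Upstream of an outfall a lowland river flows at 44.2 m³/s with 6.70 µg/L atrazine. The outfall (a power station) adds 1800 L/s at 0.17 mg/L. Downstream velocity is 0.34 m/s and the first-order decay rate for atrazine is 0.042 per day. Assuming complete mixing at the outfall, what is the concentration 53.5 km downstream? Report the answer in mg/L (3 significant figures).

0.0121 mg/L

1800 L/s = 1.8 m³/s.
6.70 µg/L = 0.0067 mg/L.
After complete mixing, C₀ = (1.8·0.17 + 44.2·0.0067) / 46 = 0.01309 mg/L.
Travel time t = 5.35e+04 m / 0.34 m/s = 1.574e+05 s = 1.821 d.
C = 0.01309·exp(−0.042·1.821) = 0.01309·0.9264 = 0.01213 mg/L.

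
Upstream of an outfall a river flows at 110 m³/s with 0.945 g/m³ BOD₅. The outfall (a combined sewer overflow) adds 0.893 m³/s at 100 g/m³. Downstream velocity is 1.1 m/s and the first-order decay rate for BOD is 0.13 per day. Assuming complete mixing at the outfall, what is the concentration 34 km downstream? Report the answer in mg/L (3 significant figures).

After complete mixing, C₀ = (0.893·100 + 110·0.945) / 110.9 = 1.743 mg/L.
Travel time t = 3.4e+04 m / 1.1 m/s = 3.091e+04 s = 0.3577 d.
C = 1.743·exp(−0.13·0.3577) = 1.743·0.9546 = 1.663 mg/L.

1.66 mg/L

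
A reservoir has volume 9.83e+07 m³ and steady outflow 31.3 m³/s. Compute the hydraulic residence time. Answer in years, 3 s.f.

Q = 31.3 m³/s × 3.156e+07 s/yr = 9.878e+08 m³/yr.
Hydraulic residence time τ = V/Q = 9.83e+07/9.878e+08 = 0.09952 yr.

0.0995 yr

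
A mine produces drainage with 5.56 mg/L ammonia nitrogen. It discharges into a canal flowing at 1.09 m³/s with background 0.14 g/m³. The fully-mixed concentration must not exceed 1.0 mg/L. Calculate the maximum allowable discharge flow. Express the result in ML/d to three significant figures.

17.8 ML/d

Mass balance at complete mixing: C_std·(Q_w + Q_r) = Q_w·C_e + Q_r·C_b.
Rearranging, Q_w = Q_r·(C_std − C_b)/(C_e − C_std) = 1.09·(1 − 0.14) / (5.56 − 1) = 0.2056 m³/s.
= 17.76 ML/d.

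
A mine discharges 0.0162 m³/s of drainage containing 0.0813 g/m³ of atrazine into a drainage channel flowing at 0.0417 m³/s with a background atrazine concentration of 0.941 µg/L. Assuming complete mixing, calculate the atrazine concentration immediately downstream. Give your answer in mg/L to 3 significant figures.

0.0234 mg/L

0.941 µg/L = 0.000941 mg/L.
Conservation of mass across the mixing zone: C = (0.0162·0.0813 + 0.0417·0.000941) / (0.0162 + 0.0417) = 0.001356/0.0579 = 0.02342 mg/L.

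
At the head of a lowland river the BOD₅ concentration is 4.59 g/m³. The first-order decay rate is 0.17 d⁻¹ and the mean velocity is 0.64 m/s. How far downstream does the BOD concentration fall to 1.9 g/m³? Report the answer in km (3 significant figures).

From C = C₀·e^(−kt), t = ln(C₀/C)/k = ln(4.59/1.9)/0.17 = 0.882/0.17 = 5.188 d.
Distance = v·t = 0.64 m/s × 4.483e+05 s = 2.869e+05 m = 286.9 km.

287 km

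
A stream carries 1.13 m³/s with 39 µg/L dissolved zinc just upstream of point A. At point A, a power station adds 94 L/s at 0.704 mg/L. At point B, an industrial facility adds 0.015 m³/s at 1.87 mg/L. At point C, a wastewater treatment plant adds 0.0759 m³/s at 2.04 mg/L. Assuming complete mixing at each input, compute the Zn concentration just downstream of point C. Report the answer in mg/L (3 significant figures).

0.223 mg/L

39 µg/L = 0.039 mg/L.
94 L/s = 0.094 m³/s.
After input A: C = (1.13·0.039 + 0.094·0.704) / 1.224 = 0.09007 mg/L.
After input B: C = (1.224·0.09007 + 0.015·1.87) / 1.239 = 0.1116 mg/L.
After input C: C = (1.239·0.1116 + 0.0759·2.04) / 1.315 = 0.2229 mg/L.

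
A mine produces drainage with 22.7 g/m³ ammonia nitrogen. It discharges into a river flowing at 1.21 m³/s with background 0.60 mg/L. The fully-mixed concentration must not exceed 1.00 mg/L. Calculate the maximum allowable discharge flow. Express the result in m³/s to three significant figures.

Mass balance at complete mixing: C_std·(Q_w + Q_r) = Q_w·C_e + Q_r·C_b.
Rearranging, Q_w = Q_r·(C_std − C_b)/(C_e − C_std) = 1.21·(1 − 0.6) / (22.7 − 1) = 0.0223 m³/s.

0.0223 m³/s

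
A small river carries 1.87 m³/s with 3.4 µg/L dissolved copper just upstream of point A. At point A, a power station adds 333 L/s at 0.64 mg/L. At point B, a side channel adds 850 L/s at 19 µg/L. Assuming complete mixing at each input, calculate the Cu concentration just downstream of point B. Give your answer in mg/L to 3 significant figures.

0.0772 mg/L

3.4 µg/L = 0.0034 mg/L.
333 L/s = 0.333 m³/s.
After input A: C = (1.87·0.0034 + 0.333·0.64) / 2.203 = 0.09963 mg/L.
850 L/s = 0.85 m³/s.
19 µg/L = 0.019 mg/L.
After input B: C = (2.203·0.09963 + 0.85·0.019) / 3.053 = 0.07718 mg/L.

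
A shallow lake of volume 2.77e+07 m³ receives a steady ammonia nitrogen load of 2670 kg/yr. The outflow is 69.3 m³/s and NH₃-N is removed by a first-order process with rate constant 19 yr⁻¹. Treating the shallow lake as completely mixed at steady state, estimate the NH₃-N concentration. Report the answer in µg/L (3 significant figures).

0.984 µg/L

Outflow Q = 69.3 m³/s × 3.156e+07 s/yr = 2.187e+09 m³/yr.
Steady-state CSTR mass balance: W = Q·C + k·V·C, so C = W/(Q + kV).
Q + kV = 2.187e+09 + 19·2.77e+07 = 2.713e+09 m³/yr.
C = 2670/2.713e+09 = 9.841e-07 kg/m³ = 0.0009841 mg/L = 0.9841 µg/L.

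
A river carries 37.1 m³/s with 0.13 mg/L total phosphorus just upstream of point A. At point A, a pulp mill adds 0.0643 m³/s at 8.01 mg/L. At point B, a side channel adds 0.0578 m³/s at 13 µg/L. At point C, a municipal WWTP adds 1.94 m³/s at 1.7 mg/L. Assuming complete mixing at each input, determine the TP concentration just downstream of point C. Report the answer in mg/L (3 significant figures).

After input A: C = (37.1·0.13 + 0.0643·8.01) / 37.16 = 0.1436 mg/L.
13 µg/L = 0.013 mg/L.
After input B: C = (37.16·0.1436 + 0.0578·0.013) / 37.22 = 0.1434 mg/L.
After input C: C = (37.22·0.1434 + 1.94·1.7) / 39.16 = 0.2205 mg/L.

0.221 mg/L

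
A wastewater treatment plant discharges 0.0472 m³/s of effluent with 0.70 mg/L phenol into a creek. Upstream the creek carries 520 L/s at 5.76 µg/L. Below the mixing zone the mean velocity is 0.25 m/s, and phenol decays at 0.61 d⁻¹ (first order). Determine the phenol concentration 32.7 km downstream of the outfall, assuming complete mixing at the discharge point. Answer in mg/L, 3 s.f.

0.0252 mg/L

520 L/s = 0.52 m³/s.
5.76 µg/L = 0.00576 mg/L.
After complete mixing, C₀ = (0.0472·0.7 + 0.52·0.00576) / 0.5672 = 0.06353 mg/L.
Travel time t = 3.27e+04 m / 0.25 m/s = 1.308e+05 s = 1.514 d.
C = 0.06353·exp(−0.61·1.514) = 0.06353·0.3971 = 0.02523 mg/L.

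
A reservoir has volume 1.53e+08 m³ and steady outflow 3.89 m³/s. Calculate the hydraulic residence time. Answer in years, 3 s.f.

Q = 3.89 m³/s × 3.156e+07 s/yr = 1.228e+08 m³/yr.
Hydraulic residence time τ = V/Q = 1.53e+08/1.228e+08 = 1.246 yr.

1.25 yr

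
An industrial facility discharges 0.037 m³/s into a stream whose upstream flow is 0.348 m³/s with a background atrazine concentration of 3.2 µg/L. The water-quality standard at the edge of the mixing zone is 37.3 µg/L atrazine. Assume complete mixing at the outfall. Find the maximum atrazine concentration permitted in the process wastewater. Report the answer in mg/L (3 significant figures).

0.358 mg/L

3.2 µg/L = 0.0032 mg/L.
37.3 µg/L = 0.0373 mg/L.
Mass balance: 0.0373·0.385 = 0.037·Cₑ + 0.348·0.0032.
Cₑ = (0.01436 − 0.001114) / 0.037 = 0.358 mg/L.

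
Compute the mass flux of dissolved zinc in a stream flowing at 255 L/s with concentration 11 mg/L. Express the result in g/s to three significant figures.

2.81 g/s

255 L/s = 0.255 m³/s.
Mass flux = Q·C = 0.255 m³/s × 11 g/m³ = 2.805 g/s.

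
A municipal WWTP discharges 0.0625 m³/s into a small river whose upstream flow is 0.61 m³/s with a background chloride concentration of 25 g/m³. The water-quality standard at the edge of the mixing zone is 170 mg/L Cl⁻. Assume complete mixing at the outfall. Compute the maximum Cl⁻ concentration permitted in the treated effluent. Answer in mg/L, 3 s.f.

1590 mg/L

Mass balance: 170·0.6725 = 0.0625·Cₑ + 0.61·25.
Cₑ = (114.3 − 15.25) / 0.0625 = 1585 mg/L.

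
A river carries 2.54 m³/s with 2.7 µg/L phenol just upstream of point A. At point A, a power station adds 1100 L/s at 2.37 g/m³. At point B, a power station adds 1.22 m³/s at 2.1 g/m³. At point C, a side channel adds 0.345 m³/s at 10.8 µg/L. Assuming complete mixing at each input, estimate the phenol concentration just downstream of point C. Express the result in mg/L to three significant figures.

2.7 µg/L = 0.0027 mg/L.
1100 L/s = 1.1 m³/s.
After input A: C = (2.54·0.0027 + 1.1·2.37) / 3.64 = 0.7181 mg/L.
After input B: C = (3.64·0.7181 + 1.22·2.1) / 4.86 = 1.065 mg/L.
10.8 µg/L = 0.0108 mg/L.
After input C: C = (4.86·1.065 + 0.345·0.0108) / 5.205 = 0.9951 mg/L.

0.995 mg/L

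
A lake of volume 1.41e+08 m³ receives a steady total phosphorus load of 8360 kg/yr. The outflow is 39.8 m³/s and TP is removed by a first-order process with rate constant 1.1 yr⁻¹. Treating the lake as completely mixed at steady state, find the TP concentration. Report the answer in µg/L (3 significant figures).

5.92 µg/L

Outflow Q = 39.8 m³/s × 3.156e+07 s/yr = 1.256e+09 m³/yr.
Steady-state CSTR mass balance: W = Q·C + k·V·C, so C = W/(Q + kV).
Q + kV = 1.256e+09 + 1.1·1.41e+08 = 1.411e+09 m³/yr.
C = 8360/1.411e+09 = 5.924e-06 kg/m³ = 0.005924 mg/L = 5.924 µg/L.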